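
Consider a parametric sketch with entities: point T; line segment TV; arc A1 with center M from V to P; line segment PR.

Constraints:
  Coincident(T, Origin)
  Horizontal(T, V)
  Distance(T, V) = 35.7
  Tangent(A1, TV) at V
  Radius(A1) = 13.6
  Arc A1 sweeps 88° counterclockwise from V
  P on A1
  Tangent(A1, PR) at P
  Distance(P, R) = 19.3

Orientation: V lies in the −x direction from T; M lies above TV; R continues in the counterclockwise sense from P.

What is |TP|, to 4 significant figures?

25.71

T is at the origin; TV is horizontal with |TV| = 35.7 and V on the −x side, so V = (-35.70, 0.000). A1 meets TV tangentially, so MV is at right angles to TV, so M = V + (0, 13.6) = (-35.70, 13.60). On A1, V sits at bearing -90° from M; an 88° counterclockwise sweep puts P at bearing -2°, so P = M + 13.6·(cos -2°, sin -2°) = (-22.11, 13.13). Then |TP| = |P − T| = 25.71.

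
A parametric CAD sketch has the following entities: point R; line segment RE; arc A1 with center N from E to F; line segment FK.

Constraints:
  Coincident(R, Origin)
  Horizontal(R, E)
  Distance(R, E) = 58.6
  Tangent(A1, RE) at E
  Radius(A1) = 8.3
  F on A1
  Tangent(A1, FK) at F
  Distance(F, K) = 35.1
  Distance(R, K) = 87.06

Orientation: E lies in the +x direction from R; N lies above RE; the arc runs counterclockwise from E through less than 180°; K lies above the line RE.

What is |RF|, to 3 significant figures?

66.7

Checks: |NF| = 8.300 ✓; ∠(NF, FK) = 90.00° ✓; |FK| = 35.10 ✓; |RK| = 87.06 ✓.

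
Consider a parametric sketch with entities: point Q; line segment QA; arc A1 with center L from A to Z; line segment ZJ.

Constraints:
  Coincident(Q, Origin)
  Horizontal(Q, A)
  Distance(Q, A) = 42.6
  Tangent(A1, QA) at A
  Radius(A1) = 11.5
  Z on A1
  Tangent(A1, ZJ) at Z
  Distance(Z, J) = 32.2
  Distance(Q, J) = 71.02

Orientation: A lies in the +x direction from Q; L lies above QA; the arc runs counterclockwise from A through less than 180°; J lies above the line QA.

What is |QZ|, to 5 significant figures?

55.069

Q is at the origin; QA is horizontal with |QA| = 42.6 and A on the +x side, so A = (42.600, 0.0000). A1 meets QA tangentially, so LA is at right angles to QA, so L = A + (0, 11.5) = (42.600, 11.500). Since LZ ⟂ ZJ (tangency), |LJ| = √(11.5² + 32.2²) = 34.192 regardless of where Z sits on A1. So J lies on both circle(Q, 71.02) and circle(L, 34.192); the above-QA intersection is J = (56.834, 42.588). Z is the foot of the tangent from J: Z = (54.057, 10.508).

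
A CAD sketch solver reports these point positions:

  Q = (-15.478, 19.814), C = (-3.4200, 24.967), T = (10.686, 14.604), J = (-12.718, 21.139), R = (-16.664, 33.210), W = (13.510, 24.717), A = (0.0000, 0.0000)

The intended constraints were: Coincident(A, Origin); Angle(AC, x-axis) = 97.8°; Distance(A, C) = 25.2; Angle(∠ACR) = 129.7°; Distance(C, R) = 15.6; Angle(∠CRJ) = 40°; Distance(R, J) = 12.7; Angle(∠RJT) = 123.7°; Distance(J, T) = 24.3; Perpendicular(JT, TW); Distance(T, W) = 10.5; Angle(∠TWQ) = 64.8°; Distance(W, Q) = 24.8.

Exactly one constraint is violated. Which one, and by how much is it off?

Distance(W, Q) = 24.8 — off by 4.60.

A = (0.00, 0.00) ✓; AC at 97.80° ✓; |AC| = 25.20 ✓; ∠ACR = 129.7° ✓; |CR| = 15.60 ✓; ∠CRJ = 40.00° ✓; |RJ| = 12.70 ✓; ∠RJT = 123.7° ✓; |JT| = 24.30 ✓; ∠(JT, TW) = 90.00° ✓; |TW| = 10.50 ✓; ∠TWQ = 64.80° ✓; |WQ| = 29.40 ✗.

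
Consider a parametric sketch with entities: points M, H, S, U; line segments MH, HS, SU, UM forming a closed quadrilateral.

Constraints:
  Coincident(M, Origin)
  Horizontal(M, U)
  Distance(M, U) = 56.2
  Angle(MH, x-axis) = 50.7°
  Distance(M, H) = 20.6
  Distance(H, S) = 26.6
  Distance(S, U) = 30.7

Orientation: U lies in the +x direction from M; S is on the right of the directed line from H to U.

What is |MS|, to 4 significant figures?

27.27

M is at the origin; M and U share the same y with |MU| = 56.2 and U in +x, so U = (56.2, 0). MH runs at 50.7° with |MH| = 20.6, so H = (13.05, 15.94). S is determined by |HS| = 26.6 and |SU| = 30.7 together: it lies at the intersection of circle(H, 26.6) and circle(U, 30.7). With |HU| = 46.00, the foot of the radical line on HU is 20.45 from H and the perpendicular offset is √(26.6² − 20.45²) = 17.01. Taking the right-of-HU solution: S = (26.33, -7.104).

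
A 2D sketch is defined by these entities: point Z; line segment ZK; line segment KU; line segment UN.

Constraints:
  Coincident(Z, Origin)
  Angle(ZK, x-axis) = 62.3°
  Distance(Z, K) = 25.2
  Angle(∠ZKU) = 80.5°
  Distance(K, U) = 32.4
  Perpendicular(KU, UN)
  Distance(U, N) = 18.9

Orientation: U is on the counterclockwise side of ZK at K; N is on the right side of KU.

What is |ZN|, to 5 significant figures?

52.077

∠ZKU = 80.5°, so KU runs at 62.3° + (180° − 80.5°) = 161.80° from the x-axis; with |KU| = 32.4, U = K + 32.4·(cos 161.80°, sin 161.80°) = (-19.065, 32.432). KU ⟂ UN; with |UN| = 18.9 on the right of KU, N = U + 18.9·(0.31233, 0.94997) = (-13.162, 50.386). Then |ZN| = |N − Z| = 52.077.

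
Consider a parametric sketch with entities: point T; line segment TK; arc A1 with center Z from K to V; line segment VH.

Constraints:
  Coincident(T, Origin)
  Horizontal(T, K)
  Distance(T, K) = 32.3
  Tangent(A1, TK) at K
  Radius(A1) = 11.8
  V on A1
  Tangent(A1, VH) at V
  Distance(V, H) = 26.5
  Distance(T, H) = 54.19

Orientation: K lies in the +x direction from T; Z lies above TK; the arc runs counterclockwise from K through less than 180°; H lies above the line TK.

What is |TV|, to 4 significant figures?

46.17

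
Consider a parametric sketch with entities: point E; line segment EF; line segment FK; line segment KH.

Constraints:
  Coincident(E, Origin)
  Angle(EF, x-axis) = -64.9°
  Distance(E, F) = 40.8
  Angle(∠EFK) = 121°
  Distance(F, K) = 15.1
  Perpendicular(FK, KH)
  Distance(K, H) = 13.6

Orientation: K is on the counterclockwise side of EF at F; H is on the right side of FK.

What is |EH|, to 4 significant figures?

60.53

∠EFK = 121.0°, so FK runs at -64.9° + (180° − 121.0°) = -5.900° from the x-axis; with |FK| = 15.1, K = F + 15.1·(cos -5.900°, sin -5.900°) = (32.33, -38.50). The perpendicularity gives KH at right angles to FK; with |KH| = 13.6 on the right of FK, H = K + 13.6·(-0.1028, -0.9947) = (30.93, -52.03). Then |EH| = |H − E| = 60.53.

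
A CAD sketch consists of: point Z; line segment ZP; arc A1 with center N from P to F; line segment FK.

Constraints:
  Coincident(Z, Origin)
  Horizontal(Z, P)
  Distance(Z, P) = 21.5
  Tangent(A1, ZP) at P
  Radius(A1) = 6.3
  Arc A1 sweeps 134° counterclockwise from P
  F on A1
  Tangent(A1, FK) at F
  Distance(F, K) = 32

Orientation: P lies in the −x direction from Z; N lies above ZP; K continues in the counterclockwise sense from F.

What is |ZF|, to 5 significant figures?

20.048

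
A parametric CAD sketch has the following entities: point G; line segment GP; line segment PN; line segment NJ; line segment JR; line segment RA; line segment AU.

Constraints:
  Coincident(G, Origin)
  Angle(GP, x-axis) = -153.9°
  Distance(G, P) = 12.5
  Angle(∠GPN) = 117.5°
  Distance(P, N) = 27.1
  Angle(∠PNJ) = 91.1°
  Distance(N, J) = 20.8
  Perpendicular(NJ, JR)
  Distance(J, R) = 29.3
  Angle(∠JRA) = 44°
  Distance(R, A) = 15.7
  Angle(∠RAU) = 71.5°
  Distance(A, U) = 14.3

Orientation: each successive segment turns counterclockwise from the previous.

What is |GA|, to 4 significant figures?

15.08

G is at the origin; GP runs at -153.9° with length 12.5, so P = (-11.23, -5.499). ∠GPN = 117.5° gives PN at -91.40° from the x-axis; with |PN| = 27.1, N = (-11.89, -32.59). ∠PNJ = 91.1° gives NJ at -2.500° from the x-axis; with |NJ| = 20.8, J = (8.893, -33.50). The perpendicularity gives JR at right angles to NJ, so JR runs at 87.50°; with |JR| = 29.3, R = (10.17, -4.226). ∠JRA = 44.0° gives RA at -136.5° from the x-axis; with |RA| = 15.7, A = (-1.218, -15.03). Then |GA| = |A − G| = 15.08.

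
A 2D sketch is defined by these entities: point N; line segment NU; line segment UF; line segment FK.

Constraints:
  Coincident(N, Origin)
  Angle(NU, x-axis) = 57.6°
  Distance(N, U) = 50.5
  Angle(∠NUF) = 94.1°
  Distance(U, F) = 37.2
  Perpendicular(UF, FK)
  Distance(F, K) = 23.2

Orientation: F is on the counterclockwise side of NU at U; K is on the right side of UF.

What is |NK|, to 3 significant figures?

84.1

∠NUF = 94.1°, so UF runs at 57.6° + (180° − 94.1°) = 144° from the x-axis; with |UF| = 37.2, F = U + 37.2·(cos 144°, sin 144°) = (-2.84, 64.8). The perpendicularity gives FK at right angles to UF; with |FK| = 23.2 on the right of UF, K = F + 23.2·(0.595, 0.804) = (11.0, 83.4). Then |NK| = |K − N| = 84.1.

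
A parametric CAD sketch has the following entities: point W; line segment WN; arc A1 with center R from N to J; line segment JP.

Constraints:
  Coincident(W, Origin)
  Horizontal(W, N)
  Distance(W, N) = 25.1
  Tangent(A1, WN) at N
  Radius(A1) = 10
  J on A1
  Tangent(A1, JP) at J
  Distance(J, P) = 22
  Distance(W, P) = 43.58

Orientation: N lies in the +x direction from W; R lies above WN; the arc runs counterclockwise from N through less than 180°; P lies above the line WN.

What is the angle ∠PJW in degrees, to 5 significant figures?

91.591°

W is at the origin; WN is horizontal with |WN| = 25.1 and N on the +x side, so N = (25.100, 0.0000). The tangent condition forces RN to be normal to WN, so R = N + (0, 10) = (25.100, 10.000). Since RJ ⟂ JP (tangency), |RP| = √(10.0² + 22.0²) = 24.166 regardless of where J sits on A1. So P lies on both circle(W, 43.58) and circle(R, 24.166); the above-WN intersection is P = (27.165, 34.078). J is the foot of the tangent from P: J = (34.524, 13.345).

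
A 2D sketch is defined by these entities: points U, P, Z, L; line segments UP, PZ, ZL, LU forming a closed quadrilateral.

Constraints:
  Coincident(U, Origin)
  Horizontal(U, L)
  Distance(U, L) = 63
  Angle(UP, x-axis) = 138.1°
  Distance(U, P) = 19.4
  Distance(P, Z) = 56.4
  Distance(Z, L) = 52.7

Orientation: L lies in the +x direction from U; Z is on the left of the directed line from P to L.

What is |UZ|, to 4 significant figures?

54.53

Checks: |PZ| = 56.40 ✓; |ZL| = 52.70 ✓.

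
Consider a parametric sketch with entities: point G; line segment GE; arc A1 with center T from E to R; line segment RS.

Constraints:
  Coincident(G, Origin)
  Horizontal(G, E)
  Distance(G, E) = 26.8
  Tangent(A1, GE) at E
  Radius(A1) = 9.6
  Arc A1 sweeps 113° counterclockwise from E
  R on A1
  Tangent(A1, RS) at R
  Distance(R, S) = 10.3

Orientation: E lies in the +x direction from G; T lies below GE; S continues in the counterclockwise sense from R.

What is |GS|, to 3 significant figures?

31.7

On A1, E sits at bearing 90° from T; a 113° counterclockwise sweep puts R at bearing 203°, so R = T + 9.6·(cos 203°, sin 203°) = (18.0, -13.4). Tangency of A1 to RS means the radius TR is perpendicular to RS, so RS runs along (−sin 203°, cos 203°); with |RS| = 10.3, S = (22.0, -22.8). Then |GS| = |S − G| = 31.7.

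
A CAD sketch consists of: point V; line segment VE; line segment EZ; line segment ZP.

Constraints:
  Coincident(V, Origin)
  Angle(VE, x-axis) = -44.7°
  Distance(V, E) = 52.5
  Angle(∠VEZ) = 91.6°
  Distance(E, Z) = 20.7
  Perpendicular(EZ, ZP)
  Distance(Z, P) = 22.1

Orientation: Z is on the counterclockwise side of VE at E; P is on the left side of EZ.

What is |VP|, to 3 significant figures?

37.6

V is at the origin; VE runs at -44.7° with length 52.5, so E = 52.5·(cos -44.7°, sin -44.7°) = (37.3, -36.9). ∠VEZ = 91.6°, so EZ runs at -44.7° + (180° − 91.6°) = 43.7° from the x-axis; with |EZ| = 20.7, Z = E + 20.7·(cos 43.7°, sin 43.7°) = (52.3, -22.6). EZ ⟂ ZP; with |ZP| = 22.1 on the left of EZ, P = Z + 22.1·(-0.691, 0.723) = (37.0, -6.65). Then |VP| = |P − V| = 37.6.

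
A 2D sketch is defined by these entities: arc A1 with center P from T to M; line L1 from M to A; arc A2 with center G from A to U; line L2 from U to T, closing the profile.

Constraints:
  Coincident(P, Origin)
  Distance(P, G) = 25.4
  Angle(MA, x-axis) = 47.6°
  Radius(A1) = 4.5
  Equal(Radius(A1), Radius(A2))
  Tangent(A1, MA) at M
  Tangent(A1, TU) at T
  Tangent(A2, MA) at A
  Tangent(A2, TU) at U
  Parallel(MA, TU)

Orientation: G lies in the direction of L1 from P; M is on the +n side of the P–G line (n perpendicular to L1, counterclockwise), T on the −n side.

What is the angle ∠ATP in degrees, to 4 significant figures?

70.49°

Tangency of A1 to both parallel lines with radius 4.5 puts M and T at P ± 4.5·n: M = (-3.323, 3.034), T = (3.323, -3.034). Equal radii place A and U the same way about G: A = G + 4.5·n = (13.80, 21.79), U = G − 4.5·n = (20.45, 15.72). Then cos ∠ATP = TA·TP / (|TA||TP|), giving 70.49°.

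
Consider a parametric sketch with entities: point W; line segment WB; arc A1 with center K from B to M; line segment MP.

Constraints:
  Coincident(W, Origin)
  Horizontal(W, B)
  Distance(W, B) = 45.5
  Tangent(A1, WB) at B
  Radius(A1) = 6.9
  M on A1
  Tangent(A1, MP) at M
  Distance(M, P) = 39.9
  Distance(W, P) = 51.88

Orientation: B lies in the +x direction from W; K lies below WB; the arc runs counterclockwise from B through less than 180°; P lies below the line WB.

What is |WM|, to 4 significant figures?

39.18

W is at the origin; W and B share the same y with |WB| = 45.5 and B on the +x side, so B = (45.50, 0.000). Tangency of A1 to WB means the radius KB is perpendicular to WB, so K = B + (0, -6.9) = (45.50, -6.900). Since KM ⟂ MP (tangency), |KP| = √(6.9² + 39.9²) = 40.49 regardless of where M sits on A1. So P lies on both circle(W, 51.88) and circle(K, 40.49); the below-WB intersection is P = (28.23, -43.53). M is the foot of the tangent from P: M = (38.85, -5.064).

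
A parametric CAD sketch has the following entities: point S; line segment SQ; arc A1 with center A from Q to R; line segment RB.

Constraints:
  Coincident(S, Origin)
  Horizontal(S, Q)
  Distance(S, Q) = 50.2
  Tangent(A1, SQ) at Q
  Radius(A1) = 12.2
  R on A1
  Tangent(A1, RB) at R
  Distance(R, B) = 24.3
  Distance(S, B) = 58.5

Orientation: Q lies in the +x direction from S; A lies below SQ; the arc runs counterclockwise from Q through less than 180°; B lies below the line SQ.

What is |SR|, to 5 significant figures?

41.159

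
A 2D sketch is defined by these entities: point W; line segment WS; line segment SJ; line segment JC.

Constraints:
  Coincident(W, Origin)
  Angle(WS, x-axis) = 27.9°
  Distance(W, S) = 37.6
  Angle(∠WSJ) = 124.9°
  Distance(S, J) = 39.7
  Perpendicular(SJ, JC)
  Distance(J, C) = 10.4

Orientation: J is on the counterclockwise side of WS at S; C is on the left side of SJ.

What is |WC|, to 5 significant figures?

64.534

W is at the origin; WS runs at 27.9° with length 37.6, so S = 37.6·(cos 27.9°, sin 27.9°) = (33.230, 17.594). ∠WSJ = 124.9°, so SJ runs at 27.9° + (180° − 124.9°) = 83.000° from the x-axis; with |SJ| = 39.7, J = S + 39.7·(cos 83.000°, sin 83.000°) = (38.068, 56.998). SJ ⟂ JC; with |JC| = 10.4 on the left of SJ, C = J + 10.4·(-0.99255, 0.12187) = (27.745, 58.266). Then |WC| = |C − W| = 64.534.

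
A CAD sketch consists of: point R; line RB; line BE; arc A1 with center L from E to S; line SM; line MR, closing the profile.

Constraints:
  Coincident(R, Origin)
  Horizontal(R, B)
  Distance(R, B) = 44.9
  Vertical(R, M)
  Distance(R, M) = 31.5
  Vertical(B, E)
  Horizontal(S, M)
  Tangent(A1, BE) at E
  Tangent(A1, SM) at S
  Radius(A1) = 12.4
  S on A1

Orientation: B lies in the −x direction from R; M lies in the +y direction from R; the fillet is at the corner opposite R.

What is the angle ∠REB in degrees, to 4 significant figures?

66.96°

R is at the origin; RB is horizontal with |RB| = 44.9 and B on the −x side, so B = (-44.90, 0.000). R and M share the same x with |RM| = 31.5 and M on the +y side, so M = (0.000, 31.50). The virtual corner opposite R is at (-44.90, 31.50). The tangent condition forces LE to be normal to BE and the tangent condition forces LS to be normal to SM, with radius 12.4, so the center L sits 12.4 in from both sides at L = (-32.50, 19.10). That places the tangent points at E = (-44.90, 19.10) on BE and S = (-32.50, 31.50) on SM. Then cos ∠REB = ER·EB / (|ER||EB|), giving 66.96°.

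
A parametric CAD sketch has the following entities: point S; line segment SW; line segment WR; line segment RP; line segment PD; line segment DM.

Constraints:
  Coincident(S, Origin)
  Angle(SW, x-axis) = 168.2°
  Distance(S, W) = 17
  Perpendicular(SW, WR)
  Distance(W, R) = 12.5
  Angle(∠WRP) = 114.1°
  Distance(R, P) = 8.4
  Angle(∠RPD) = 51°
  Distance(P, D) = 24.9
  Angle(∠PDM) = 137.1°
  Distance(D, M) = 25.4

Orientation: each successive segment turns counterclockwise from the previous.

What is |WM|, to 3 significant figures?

29.6

S is at the origin; SW runs at 168.2° with length 17.0, so W = (-16.6, 3.48). SW is perpendicular to WR, so WR runs at -102°; with |WR| = 12.5, R = (-19.2, -8.76). ∠WRP = 114.1° gives RP at -35.9° from the x-axis; with |RP| = 8.4, P = (-12.4, -13.7). ∠RPD = 51.0° gives PD at 93.1° from the x-axis; with |PD| = 24.9, D = (-13.7, 11.2). ∠PDM = 137.1° gives DM at 136° from the x-axis; with |DM| = 25.4, M = (-32.0, 28.8). Then |WM| = |M − W| = 29.6.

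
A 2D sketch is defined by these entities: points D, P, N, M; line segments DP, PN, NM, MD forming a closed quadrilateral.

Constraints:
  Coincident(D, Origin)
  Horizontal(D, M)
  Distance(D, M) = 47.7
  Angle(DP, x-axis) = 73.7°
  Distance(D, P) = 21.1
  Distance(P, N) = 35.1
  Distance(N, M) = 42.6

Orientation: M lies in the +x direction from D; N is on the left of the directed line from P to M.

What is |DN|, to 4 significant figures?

53.27

Checks: |PN| = 35.10 ✓; |NM| = 42.60 ✓.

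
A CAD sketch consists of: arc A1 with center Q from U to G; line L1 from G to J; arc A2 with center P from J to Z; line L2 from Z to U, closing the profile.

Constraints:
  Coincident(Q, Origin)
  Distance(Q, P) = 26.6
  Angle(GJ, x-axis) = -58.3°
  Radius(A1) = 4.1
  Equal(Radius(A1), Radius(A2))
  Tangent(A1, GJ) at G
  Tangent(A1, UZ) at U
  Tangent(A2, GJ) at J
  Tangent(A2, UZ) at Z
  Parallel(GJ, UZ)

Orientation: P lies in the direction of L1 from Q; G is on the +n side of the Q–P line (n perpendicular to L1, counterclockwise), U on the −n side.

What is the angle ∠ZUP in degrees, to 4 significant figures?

8.762°

The slot axis is L1's direction at -58.3°, so u = (cos -58.3°, sin -58.3°) = (0.5255, -0.8508) and n = (−sin -58.3°, cos -58.3°) = (0.8508, 0.5255). Q is at the origin and P lies 26.6 along u from Q, so P = 26.6·u = (13.98, -22.63). Tangency of A1 to both parallel lines with radius 4.1 puts G and U at Q ± 4.1·n: G = (3.488, 2.154), U = (-3.488, -2.154). Equal radii place J and Z the same way about P: J = P + 4.1·n = (17.47, -20.48), Z = P − 4.1·n = (10.49, -24.79). Then cos ∠ZUP = UZ·UP / (|UZ||UP|), giving 8.762°.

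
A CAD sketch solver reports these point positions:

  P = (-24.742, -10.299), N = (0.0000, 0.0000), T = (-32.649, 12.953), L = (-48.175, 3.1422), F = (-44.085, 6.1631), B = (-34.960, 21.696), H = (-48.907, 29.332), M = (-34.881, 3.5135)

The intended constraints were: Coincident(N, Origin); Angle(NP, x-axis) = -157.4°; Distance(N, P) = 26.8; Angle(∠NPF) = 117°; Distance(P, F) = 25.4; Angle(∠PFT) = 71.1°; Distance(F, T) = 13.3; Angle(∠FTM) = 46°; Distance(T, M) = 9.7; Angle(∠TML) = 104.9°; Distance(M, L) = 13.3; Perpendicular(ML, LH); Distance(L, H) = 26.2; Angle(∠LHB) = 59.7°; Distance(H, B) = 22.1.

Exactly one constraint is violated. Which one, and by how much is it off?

Distance(H, B) = 22.1 — off by 6.20.

N = (0.00, 0.00) ✓; NP at -157.4° ✓; |NP| = 26.80 ✓; ∠NPF = 117.0° ✓; |PF| = 25.40 ✓; ∠PFT = 71.10° ✓; |FT| = 13.30 ✓; ∠FTM = 46.00° ✓; |TM| = 9.700 ✓; ∠TML = 104.9° ✓; |ML| = 13.30 ✓; ∠(ML, LH) = 90.00° ✓; |LH| = 26.20 ✓; ∠LHB = 59.70° ✓; |HB| = 15.90 ✗.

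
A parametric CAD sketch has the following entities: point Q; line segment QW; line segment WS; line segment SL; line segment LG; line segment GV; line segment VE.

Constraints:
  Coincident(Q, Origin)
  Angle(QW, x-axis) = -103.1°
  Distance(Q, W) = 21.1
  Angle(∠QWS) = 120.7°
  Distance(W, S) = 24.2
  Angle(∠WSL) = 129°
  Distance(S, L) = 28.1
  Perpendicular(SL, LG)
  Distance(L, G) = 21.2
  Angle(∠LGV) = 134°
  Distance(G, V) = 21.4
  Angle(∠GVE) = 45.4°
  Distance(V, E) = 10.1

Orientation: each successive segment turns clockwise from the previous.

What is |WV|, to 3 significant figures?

32.8

Q is at the origin; QW runs at -103.1° with length 21.1, so W = (-4.78, -20.6). ∠QWS = 120.7° gives WS at -162° from the x-axis; with |WS| = 24.2, S = (-27.8, -27.9). ∠WSL = 129.0° gives SL at 147° from the x-axis; with |SL| = 28.1, L = (-51.3, -12.4). SL ⟂ LG, so LG runs at 56.6°; with |LG| = 21.2, G = (-39.6, 5.30). ∠LGV = 134.0° gives GV at 10.6° from the x-axis; with |GV| = 21.4, V = (-18.6, 9.24). Then |WV| = |V − W| = 32.8.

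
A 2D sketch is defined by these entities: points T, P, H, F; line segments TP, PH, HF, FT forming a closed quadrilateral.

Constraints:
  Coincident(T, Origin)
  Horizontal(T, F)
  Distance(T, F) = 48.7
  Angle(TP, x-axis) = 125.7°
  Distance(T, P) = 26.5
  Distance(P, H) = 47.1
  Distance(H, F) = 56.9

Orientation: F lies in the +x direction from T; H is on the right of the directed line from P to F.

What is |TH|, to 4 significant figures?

24.07

Checks: T.y = 0.00, F.y = 0.00 ✓; |PH| = 47.10 ✓; |HF| = 56.90 ✓.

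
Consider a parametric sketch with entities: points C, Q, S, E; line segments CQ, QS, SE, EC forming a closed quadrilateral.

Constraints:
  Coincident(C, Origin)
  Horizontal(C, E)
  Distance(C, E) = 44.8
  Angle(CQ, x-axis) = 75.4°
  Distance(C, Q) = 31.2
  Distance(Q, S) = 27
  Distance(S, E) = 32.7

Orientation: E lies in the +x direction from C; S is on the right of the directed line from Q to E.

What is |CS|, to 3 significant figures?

12.8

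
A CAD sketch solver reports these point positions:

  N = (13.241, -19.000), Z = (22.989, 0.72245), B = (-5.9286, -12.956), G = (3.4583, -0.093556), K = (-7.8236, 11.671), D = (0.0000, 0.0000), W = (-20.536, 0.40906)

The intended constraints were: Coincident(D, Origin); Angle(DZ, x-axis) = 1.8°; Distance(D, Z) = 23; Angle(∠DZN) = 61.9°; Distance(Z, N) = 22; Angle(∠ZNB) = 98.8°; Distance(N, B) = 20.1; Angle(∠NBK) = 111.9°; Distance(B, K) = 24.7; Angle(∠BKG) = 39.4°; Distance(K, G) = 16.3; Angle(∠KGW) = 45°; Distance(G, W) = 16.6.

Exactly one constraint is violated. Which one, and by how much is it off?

Distance(G, W) = 16.6 — off by 7.40.

D = (0.00, 0.00) ✓; DZ at 1.800° ✓; |DZ| = 23.00 ✓; ∠DZN = 61.90° ✓; |ZN| = 22.00 ✓; ∠ZNB = 98.80° ✓; |NB| = 20.10 ✓; ∠NBK = 111.9° ✓; |BK| = 24.70 ✓; ∠BKG = 39.40° ✓; |KG| = 16.30 ✓; ∠KGW = 45.00° ✓; |GW| = 24.00 ✗.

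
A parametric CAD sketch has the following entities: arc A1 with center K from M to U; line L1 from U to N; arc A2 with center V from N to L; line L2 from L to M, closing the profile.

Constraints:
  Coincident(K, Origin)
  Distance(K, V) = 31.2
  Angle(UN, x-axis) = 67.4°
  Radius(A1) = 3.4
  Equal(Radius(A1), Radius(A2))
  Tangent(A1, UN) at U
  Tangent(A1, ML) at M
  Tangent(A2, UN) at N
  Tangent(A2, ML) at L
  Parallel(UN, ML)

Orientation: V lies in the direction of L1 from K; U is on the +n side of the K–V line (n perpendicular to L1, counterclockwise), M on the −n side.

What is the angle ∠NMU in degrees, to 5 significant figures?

77.705°

The slot axis is L1's direction at 67.4°, so u = (cos 67.4°, sin 67.4°) = (0.38430, 0.92321) and n = (−sin 67.4°, cos 67.4°) = (-0.92321, 0.38430). K is at the origin and V lies 31.2 along u from K, so V = 31.2·u = (11.990, 28.804). Tangency of A1 to both parallel lines with radius 3.4 puts U and M at K ± 3.4·n: U = (-3.1389, 1.3066), M = (3.1389, -1.3066). Equal radii place N and L the same way about V: N = V + 3.4·n = (8.8511, 30.111), L = V − 3.4·n = (15.129, 27.498). Then cos ∠NMU = MN·MU / (|MN||MU|), giving 77.705°.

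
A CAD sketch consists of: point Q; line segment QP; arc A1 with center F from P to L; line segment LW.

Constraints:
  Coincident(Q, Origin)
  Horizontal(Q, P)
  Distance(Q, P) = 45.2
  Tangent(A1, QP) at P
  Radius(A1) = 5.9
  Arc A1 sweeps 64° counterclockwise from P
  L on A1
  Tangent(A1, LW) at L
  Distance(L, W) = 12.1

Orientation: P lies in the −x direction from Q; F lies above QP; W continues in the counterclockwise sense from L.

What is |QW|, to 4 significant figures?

37.39

On A1, P sits at bearing -90° from F; a 64° counterclockwise sweep puts L at bearing -26°, so L = F + 5.9·(cos -26°, sin -26°) = (-39.90, 3.314). Tangency of A1 to LW means the radius FL is perpendicular to LW, so LW runs along (−sin -26°, cos -26°); with |LW| = 12.1, W = (-34.59, 14.19). Then |QW| = |W − Q| = 37.39.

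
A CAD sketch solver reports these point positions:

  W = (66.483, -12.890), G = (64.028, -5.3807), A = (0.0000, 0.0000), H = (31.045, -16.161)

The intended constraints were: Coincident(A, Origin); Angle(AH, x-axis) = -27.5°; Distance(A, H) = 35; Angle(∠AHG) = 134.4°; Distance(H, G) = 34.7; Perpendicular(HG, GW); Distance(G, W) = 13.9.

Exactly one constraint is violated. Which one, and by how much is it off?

Distance(G, W) = 13.9 — off by 6.00.

A = (0.00, 0.00) ✓; AH at -27.50° ✓; |AH| = 35.00 ✓; ∠AHG = 134.4° ✓; |HG| = 34.70 ✓; ∠(HG, GW) = 90.00° ✓; |GW| = 7.900 ✗.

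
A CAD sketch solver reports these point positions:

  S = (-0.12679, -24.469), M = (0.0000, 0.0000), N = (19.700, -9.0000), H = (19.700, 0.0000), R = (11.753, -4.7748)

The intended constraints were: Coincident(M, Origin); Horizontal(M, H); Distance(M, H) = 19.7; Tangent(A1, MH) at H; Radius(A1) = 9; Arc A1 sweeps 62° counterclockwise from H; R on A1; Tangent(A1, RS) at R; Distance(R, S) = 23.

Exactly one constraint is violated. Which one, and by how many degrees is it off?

Tangent(A1, RS) at R — off by 3.10°.

M = (0.00, 0.00) ✓; M.y = 0.00, H.y = 0.00 ✓; |MH| = 19.70 ✓; ∠(NH, HM) = 90.00° ✓; |NH| = 9.000 ✓; bearing(N→R) − bearing(N→H) = 62.00° ✓; |NR| = 9.000 ✓; ∠(NR, RS) = 93.10° ✗; |RS| = 23.00 ✓.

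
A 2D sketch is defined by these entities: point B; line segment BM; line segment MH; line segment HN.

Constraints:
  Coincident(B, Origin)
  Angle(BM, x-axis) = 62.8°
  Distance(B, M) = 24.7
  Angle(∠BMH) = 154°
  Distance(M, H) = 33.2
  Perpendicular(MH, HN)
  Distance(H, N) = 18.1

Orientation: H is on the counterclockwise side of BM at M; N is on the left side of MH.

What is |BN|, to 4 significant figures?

55.88

B is at the origin; BM runs at 62.8° with length 24.7, so M = 24.7·(cos 62.8°, sin 62.8°) = (11.29, 21.97). ∠BMH = 154.0°, so MH runs at 62.8° + (180° − 154.0°) = 88.80° from the x-axis; with |MH| = 33.2, H = M + 33.2·(cos 88.80°, sin 88.80°) = (11.99, 55.16). MH is perpendicular to HN; with |HN| = 18.1 on the left of MH, N = H + 18.1·(-0.9998, 0.02094) = (-6.110, 55.54). Then |BN| = |N − B| = 55.88.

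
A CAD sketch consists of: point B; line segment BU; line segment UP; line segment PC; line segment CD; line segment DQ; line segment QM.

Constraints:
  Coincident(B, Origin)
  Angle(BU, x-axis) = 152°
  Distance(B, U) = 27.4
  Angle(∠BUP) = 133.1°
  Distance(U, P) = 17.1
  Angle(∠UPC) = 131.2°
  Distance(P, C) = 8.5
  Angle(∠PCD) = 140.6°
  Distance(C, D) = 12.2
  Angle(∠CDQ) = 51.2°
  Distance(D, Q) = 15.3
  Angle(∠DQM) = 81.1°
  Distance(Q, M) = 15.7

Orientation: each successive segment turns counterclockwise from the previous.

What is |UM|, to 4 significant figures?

22.19

∠CDQ = 51.2° gives DQ at 55.90° from the x-axis; with |DQ| = 15.3, Q = (-31.43, 0.4689). ∠DQM = 81.1° gives QM at 154.8° from the x-axis; with |QM| = 15.7, M = (-45.64, 7.154). Then |UM| = |M − U| = 22.19.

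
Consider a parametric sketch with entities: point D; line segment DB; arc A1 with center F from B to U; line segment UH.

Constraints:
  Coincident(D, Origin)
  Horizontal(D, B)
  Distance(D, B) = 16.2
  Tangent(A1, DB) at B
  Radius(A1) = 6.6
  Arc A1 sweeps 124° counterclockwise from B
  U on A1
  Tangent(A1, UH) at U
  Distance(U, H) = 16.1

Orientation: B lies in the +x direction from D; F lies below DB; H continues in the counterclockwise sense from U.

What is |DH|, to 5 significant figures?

30.791

D is at the origin; DB is horizontal with |DB| = 16.2 and B on the +x side, so B = (16.200, 0.0000). Since A1 is tangent to DB there, FB ⟂ DB, so F = B + (0, -6.6) = (16.200, -6.6000). On A1, B sits at bearing 90° from F; a 124° counterclockwise sweep puts U at bearing 214°, so U = F + 6.6·(cos 214°, sin 214°) = (10.728, -10.291). Since A1 is tangent to UH there, FU ⟂ UH, so UH runs along (−sin 214°, cos 214°); with |UH| = 16.1, H = (19.731, -23.638). Then |DH| = |H − D| = 30.791.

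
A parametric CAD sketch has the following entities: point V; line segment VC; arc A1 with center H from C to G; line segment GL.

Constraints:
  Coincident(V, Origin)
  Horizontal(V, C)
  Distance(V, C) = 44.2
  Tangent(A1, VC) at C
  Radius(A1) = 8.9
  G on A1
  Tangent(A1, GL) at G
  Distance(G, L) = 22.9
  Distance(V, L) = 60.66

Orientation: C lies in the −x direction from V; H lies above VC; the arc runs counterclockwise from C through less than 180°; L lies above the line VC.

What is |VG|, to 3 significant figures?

39.9

V is at the origin; VC is horizontal with |VC| = 44.2 and C on the −x side, so C = (-44.2, 0.00). The tangent condition forces HC to be normal to VC, so H = C + (0, 8.9) = (-44.2, 8.90). Since HG ⟂ GL (tangency), |HL| = √(8.9² + 22.9²) = 24.6 regardless of where G sits on A1. So L lies on both circle(V, 60.66) and circle(H, 24.6); the above-VC intersection is L = (-51.3, 32.4). G is the foot of the tangent from L: G = (-37.2, 14.4).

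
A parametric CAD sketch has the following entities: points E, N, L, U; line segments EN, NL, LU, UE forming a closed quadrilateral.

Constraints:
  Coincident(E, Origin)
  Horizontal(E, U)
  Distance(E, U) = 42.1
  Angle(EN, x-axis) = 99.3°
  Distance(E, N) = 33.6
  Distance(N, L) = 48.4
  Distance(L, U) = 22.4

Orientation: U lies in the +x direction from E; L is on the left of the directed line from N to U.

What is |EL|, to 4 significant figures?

47.39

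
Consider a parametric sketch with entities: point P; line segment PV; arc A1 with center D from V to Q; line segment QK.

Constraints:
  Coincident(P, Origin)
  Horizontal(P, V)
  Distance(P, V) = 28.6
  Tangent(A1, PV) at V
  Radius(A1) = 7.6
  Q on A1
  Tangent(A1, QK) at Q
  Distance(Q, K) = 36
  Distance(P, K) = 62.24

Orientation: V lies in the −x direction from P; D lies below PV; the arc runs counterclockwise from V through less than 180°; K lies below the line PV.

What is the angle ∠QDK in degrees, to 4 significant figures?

78.08°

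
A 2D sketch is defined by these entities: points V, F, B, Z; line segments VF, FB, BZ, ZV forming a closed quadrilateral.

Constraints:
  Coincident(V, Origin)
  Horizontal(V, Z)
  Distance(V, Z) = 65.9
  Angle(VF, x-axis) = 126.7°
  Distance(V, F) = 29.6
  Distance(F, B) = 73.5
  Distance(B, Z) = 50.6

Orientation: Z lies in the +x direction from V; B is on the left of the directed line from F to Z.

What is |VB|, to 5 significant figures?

70.755

V is at the origin; VZ is horizontal with |VZ| = 65.9 and Z in +x, so Z = (65.9, 0). VF runs at 126.7° with |VF| = 29.6, so F = (-17.690, 23.733). B is determined by |FB| = 73.5 and |BZ| = 50.6 together: it lies at the intersection of circle(F, 73.5) and circle(Z, 50.6). With |FZ| = 86.893, the foot of the radical line on FZ is 59.799 from F and the perpendicular offset is √(73.5² − 59.799²) = 42.735. Taking the left-of-FZ solution: B = (51.508, 48.510).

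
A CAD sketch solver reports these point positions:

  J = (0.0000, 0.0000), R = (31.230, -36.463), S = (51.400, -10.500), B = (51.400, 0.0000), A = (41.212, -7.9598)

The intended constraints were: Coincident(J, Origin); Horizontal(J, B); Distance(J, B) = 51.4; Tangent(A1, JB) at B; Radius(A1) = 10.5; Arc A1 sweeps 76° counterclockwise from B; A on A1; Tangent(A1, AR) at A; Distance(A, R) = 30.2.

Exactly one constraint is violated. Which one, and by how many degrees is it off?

Tangent(A1, AR) at A — off by 5.30°.

J = (0.00, 0.00) ✓; J.y = 0.00, B.y = 0.00 ✓; |JB| = 51.40 ✓; ∠(SB, BJ) = 90.00° ✓; |SB| = 10.50 ✓; bearing(S→A) − bearing(S→B) = 76.00° ✓; |SA| = 10.50 ✓; ∠(SA, AR) = 95.30° ✗; |AR| = 30.20 ✓.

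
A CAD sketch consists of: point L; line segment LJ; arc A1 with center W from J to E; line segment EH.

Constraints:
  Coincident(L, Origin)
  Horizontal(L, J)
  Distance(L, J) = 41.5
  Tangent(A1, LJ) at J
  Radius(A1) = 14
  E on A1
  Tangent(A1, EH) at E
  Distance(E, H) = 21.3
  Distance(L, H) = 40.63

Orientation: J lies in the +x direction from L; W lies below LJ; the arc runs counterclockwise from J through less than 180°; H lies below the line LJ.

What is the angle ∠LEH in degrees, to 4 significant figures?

103.3°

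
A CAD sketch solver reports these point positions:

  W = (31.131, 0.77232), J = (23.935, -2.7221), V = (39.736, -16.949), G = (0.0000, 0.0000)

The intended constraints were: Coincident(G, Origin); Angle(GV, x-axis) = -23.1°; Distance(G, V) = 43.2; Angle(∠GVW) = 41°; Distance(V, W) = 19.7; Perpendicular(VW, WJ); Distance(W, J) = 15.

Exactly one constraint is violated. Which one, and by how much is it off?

Distance(W, J) = 15 — off by 7.00.

G = (0.00, 0.00) ✓; GV at -23.10° ✓; |GV| = 43.20 ✓; ∠GVW = 41.00° ✓; |VW| = 19.70 ✓; ∠(VW, WJ) = 90.00° ✓; |WJ| = 8.000 ✗.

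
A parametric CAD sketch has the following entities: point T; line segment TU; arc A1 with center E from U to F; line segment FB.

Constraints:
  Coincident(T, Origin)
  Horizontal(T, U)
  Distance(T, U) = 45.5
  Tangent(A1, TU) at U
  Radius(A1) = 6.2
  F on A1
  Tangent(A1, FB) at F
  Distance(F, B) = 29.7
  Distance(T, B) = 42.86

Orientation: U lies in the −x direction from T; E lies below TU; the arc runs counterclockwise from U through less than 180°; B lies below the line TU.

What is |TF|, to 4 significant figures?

51.00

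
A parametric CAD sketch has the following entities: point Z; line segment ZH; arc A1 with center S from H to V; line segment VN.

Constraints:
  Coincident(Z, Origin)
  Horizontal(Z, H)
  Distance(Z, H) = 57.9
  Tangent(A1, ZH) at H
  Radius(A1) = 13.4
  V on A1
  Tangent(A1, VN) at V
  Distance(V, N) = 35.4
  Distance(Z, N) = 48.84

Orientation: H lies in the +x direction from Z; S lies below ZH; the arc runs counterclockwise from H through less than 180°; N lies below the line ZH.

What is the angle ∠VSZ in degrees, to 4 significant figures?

14.25°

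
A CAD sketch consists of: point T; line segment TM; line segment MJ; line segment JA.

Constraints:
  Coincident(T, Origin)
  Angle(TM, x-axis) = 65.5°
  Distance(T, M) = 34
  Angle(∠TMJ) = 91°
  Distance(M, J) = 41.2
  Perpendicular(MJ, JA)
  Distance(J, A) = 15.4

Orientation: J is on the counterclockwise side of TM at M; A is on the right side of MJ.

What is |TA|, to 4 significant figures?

64.70

∠TMJ = 91.0°, so MJ runs at 65.5° + (180° − 91.0°) = 154.5° from the x-axis; with |MJ| = 41.2, J = M + 41.2·(cos 154.5°, sin 154.5°) = (-23.09, 48.68). MJ is perpendicular to JA; with |JA| = 15.4 on the right of MJ, A = J + 15.4·(0.4305, 0.9026) = (-16.46, 62.58). Then |TA| = |A − T| = 64.70.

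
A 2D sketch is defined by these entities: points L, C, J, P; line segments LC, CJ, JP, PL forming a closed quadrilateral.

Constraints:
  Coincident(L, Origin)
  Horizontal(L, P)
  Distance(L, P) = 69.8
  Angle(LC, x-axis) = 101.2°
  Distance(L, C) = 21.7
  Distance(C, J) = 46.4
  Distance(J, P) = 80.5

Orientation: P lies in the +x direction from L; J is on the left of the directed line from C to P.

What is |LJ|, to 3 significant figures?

64.5

Checks: |CJ| = 46.40 ✓; |JP| = 80.50 ✓.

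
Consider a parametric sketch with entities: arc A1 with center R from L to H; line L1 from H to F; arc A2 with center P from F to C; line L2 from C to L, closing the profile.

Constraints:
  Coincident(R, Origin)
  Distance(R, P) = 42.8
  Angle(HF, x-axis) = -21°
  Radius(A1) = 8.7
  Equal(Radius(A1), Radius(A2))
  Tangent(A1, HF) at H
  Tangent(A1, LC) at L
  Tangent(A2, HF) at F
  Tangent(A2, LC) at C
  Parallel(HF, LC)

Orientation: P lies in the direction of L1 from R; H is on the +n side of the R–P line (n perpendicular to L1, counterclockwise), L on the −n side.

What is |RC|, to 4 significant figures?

43.68

The slot axis is L1's direction at -21.0°, so u = (cos -21.0°, sin -21.0°) = (0.9336, -0.3584) and n = (−sin -21.0°, cos -21.0°) = (0.3584, 0.9336). R is at the origin and P lies 42.8 along u from R, so P = 42.8·u = (39.96, -15.34). Tangency of A1 to both parallel lines with radius 8.7 puts H and L at R ± 8.7·n: H = (3.118, 8.122), L = (-3.118, -8.122). Equal radii place F and C the same way about P: F = P + 8.7·n = (43.08, -7.216), C = P − 8.7·n = (36.84, -23.46). Then |RC| = |C − R| = 43.68.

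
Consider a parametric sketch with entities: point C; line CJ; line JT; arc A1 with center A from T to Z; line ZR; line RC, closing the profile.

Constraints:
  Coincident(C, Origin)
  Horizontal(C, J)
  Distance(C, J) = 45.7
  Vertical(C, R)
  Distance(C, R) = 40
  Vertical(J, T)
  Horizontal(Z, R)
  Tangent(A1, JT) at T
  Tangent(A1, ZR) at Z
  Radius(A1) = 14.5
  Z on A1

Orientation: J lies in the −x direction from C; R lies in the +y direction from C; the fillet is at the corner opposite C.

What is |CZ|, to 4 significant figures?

50.73

C is at the origin; CJ is horizontal with |CJ| = 45.7 and J on the −x side, so J = (-45.70, 0.000). CR is vertical with |CR| = 40.0 and R on the +y side, so R = (0.000, 40.00). The virtual corner opposite C is at (-45.70, 40.00). Tangency of A1 to JT means the radius AT is perpendicular to JT and tangency of A1 to ZR means the radius AZ is perpendicular to ZR, with radius 14.5, so the center A sits 14.5 in from both sides at A = (-31.20, 25.50). That places the tangent points at T = (-45.70, 25.50) on JT and Z = (-31.20, 40.00) on ZR. Then |CZ| = |Z − C| = 50.73.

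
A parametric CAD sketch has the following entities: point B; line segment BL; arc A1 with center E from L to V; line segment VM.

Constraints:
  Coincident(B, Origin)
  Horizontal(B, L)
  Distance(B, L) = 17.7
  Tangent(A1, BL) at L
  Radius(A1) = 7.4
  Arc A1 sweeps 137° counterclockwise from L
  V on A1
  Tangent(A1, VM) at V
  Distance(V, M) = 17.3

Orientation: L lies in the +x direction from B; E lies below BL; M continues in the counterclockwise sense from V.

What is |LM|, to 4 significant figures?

25.76

B is at the origin; B and L share the same y with |BL| = 17.7 and L on the +x side, so L = (17.70, 0.000). A1 meets BL tangentially, so EL is at right angles to BL, so E = L + (0, -7.4) = (17.70, -7.400). On A1, L sits at bearing 90° from E; a 137° counterclockwise sweep puts V at bearing 227°, so V = E + 7.4·(cos 227°, sin 227°) = (12.65, -12.81). The tangent condition forces EV to be normal to VM, so VM runs along (−sin 227°, cos 227°); with |VM| = 17.3, M = (25.31, -24.61). Then |LM| = |M − L| = 25.76.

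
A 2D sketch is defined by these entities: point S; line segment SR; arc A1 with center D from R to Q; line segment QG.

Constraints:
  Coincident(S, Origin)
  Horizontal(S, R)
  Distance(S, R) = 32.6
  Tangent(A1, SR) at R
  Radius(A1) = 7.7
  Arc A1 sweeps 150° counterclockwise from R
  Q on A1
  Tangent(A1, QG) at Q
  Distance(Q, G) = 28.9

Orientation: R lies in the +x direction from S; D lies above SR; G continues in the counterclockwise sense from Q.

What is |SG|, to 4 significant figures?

31.00

On A1, R sits at bearing -90° from D; a 150° counterclockwise sweep puts Q at bearing 60°, so Q = D + 7.7·(cos 60°, sin 60°) = (36.45, 14.37). A1 meets QG tangentially, so DQ is at right angles to QG, so QG runs along (−sin 60°, cos 60°); with |QG| = 28.9, G = (11.42, 28.82). Then |SG| = |G − S| = 31.00.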